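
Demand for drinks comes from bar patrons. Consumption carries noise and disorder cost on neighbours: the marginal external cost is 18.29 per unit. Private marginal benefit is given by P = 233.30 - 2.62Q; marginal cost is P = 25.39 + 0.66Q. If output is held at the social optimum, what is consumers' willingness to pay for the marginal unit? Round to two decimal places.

P = 81.84

Social marginal benefit = demand − MEC = 215.01 - 2.62Q.
Set SMB = MC: 215.01 - 2.62Q = 25.39 + 0.66Q → Q* = 57.8110.
Consumer price on the demand curve at Q*: 233.30 − 2.62×57.8110 = 81.8352.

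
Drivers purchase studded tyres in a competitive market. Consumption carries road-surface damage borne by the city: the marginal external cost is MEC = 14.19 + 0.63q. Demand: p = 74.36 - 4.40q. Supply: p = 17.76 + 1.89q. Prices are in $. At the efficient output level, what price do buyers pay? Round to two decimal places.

Social marginal benefit = demand − MEC = 60.17 - 5.03q.
Set SMB = MC: 60.17 - 5.03q = 17.76 + 1.89q → q* = 6.1286.
Consumer price on the demand curve at q*: 74.36 − 4.40×6.1286 = 47.3942.

P = $47.39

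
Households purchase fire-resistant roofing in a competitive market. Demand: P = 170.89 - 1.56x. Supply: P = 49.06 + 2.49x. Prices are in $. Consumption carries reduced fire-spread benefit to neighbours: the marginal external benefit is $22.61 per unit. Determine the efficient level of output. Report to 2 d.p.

Social marginal benefit = demand + MEB = 193.50 - 1.56x.
Set SMB = MC: 193.50 - 1.56x = 49.06 + 2.49x → x* = 35.6642.

x* = 35.66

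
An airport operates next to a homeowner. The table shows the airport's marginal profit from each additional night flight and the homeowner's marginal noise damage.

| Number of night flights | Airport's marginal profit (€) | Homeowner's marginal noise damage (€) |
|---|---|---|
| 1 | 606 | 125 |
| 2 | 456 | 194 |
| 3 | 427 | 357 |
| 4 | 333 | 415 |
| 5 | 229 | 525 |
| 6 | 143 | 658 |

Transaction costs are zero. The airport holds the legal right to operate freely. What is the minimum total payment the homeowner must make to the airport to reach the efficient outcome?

€705

Left alone the airport would choose level 6 (marginal profit stays positive).
Efficient level: k* = 3 (marginal profit ≥ marginal noise damage through 3).
The homeowner must at least cover the airport's forgone profit from cutting 6→3: 333 + 229 + 143 = 705.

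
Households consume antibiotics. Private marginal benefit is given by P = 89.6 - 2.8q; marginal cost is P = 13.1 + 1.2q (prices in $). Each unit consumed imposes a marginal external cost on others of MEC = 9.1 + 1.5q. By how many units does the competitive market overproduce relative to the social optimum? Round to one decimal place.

Market equilibrium (private): 13.1 + 1.2q = 89.6 - 2.8q → q_m = 19.1250.
Social marginal benefit = demand − MEC = 80.5 - 4.3q.
Set SMB = MC: 80.5 - 4.3q = 13.1 + 1.2q → q* = 12.2545.
Gap = |19.1250 − 12.2545| = 6.8705.

6.9 units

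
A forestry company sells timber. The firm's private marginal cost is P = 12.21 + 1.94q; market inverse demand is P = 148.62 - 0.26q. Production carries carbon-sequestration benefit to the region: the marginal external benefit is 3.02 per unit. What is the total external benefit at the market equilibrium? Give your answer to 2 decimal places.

187.25

Market equilibrium (private): 12.21 + 1.94q = 148.62 - 0.26q → q_m = 62.0045.
Total external benefit = MEB × q_m = 3.02 × 62.0045 = 187.2536.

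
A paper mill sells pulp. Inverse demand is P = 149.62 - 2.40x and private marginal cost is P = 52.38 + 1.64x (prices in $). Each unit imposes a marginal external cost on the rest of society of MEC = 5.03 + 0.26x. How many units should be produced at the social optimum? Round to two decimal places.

Social marginal cost = private MC + MEC = 57.41 + 1.90x.
Set SMC = demand: 57.41 + 1.90x = 149.62 - 2.40x → x* = 21.4442.

x* = 21.44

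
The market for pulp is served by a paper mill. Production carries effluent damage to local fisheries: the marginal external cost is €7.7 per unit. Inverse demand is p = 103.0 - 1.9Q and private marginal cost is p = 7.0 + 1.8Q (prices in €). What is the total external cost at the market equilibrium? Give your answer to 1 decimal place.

€199.8

Market equilibrium (private): 7.0 + 1.8Q = 103.0 - 1.9Q → Q_m = 25.9459.
Total external cost = MEC × Q_m = 7.7 × 25.9459 = 199.7834.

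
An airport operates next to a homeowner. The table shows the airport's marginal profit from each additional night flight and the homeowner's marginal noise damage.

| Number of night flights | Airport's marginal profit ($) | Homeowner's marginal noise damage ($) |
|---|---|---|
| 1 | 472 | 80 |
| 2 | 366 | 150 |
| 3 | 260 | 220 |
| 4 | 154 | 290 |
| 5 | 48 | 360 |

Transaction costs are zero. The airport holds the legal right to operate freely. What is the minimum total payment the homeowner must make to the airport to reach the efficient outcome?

Left alone the airport would choose level 5 (marginal profit stays positive).
Efficient level: k* = 3 (marginal profit ≥ marginal noise damage through 3).
The homeowner must at least cover the airport's forgone profit from cutting 5→3: 154 + 48 = 202.

$202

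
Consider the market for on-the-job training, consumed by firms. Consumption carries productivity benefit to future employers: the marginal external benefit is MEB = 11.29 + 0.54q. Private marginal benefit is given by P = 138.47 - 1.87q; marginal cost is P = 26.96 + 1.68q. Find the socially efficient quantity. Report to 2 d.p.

Social marginal benefit = demand + MEB = 149.76 - 1.33q.
Set SMB = MC: 149.76 - 1.33q = 26.96 + 1.68q → q* = 40.7973.

q* = 40.80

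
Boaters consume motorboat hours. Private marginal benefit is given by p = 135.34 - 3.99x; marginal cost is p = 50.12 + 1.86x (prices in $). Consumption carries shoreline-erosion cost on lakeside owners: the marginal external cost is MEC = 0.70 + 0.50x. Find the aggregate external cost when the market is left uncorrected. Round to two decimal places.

Market equilibrium (private): 50.12 + 1.86x = 135.34 - 3.99x → x_m = 14.5675.
Total external cost = ∫₀^{x_m} (0.70 + 0.50x) dx = 0.70×14.5675 + ½×0.50×14.5675² = 63.2503.

$63.25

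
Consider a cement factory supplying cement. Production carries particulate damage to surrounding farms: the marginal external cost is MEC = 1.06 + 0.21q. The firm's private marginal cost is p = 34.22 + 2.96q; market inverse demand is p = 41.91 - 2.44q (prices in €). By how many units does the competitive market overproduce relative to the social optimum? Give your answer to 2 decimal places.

Market equilibrium (private): 34.22 + 2.96q = 41.91 - 2.44q → q_m = 1.4241.
Social marginal cost = private MC + MEC = 35.28 + 3.17q.
Set SMC = demand: 35.28 + 3.17q = 41.91 - 2.44q → q* = 1.1818.
Gap = |1.4241 − 1.1818| = 0.2423.

0.24 units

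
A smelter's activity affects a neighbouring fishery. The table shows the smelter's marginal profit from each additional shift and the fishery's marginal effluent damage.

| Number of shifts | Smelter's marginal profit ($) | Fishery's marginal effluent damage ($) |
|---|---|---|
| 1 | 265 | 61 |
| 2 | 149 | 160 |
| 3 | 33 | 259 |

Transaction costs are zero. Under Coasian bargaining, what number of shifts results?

1

Bargaining reaches the level where marginal profit last exceeds marginal effluent damage.
That holds through level 1 (265 ≥ 61) but not at 2 (149 < 160).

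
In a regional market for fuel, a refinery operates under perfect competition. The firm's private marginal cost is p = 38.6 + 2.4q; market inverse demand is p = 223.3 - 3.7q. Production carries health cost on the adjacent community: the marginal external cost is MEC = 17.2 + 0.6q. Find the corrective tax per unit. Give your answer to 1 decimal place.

Social marginal cost = private MC + MEC = 55.8 + 3.0q.
Set SMC = demand: 55.8 + 3.0q = 223.3 - 3.7q → q* = 25.0000.
The Pigouvian tax equals MEC at q*: 17.2 + 0.6×25.0000 = 32.2000.

tax = 32.2 per unit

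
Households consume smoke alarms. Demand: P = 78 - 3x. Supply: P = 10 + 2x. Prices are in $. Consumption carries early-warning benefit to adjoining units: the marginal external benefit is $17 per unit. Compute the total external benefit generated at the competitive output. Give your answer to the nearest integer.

$231

Market equilibrium (private): 10 + 2x = 78 - 3x → x_m = 13.6000.
Total external benefit = MEB × x_m = 17 × 13.6000 = 231.2000.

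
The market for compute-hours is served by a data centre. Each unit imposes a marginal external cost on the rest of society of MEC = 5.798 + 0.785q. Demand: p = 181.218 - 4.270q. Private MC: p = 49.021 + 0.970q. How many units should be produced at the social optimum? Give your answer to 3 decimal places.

q* = 20.979

Social marginal cost = private MC + MEC = 54.819 + 1.755q.
Set SMC = demand: 54.819 + 1.755q = 181.218 - 4.270q → q* = 20.9791.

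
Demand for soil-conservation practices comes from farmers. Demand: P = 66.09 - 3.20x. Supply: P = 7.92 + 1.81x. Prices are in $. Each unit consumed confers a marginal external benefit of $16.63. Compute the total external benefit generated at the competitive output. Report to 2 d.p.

$193.09

Market equilibrium (private): 7.92 + 1.81x = 66.09 - 3.20x → x_m = 11.6108.
Total external benefit = MEB × x_m = 16.63 × 11.6108 = 193.0876.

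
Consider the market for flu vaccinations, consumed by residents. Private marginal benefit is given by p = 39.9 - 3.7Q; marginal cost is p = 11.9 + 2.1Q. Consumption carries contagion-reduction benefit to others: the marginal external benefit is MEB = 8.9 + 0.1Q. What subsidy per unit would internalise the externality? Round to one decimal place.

subsidy = 9.5 per unit

Social marginal benefit = demand + MEB = 48.8 - 3.6Q.
Set SMB = MC: 48.8 - 3.6Q = 11.9 + 2.1Q → Q* = 6.4737.
The Pigouvian subsidy equals MEB at Q*: 8.9 + 0.1×6.4737 = 9.5474.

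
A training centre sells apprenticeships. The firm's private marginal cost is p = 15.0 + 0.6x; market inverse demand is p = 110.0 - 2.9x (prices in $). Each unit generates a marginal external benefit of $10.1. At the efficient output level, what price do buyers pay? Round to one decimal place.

Social marginal cost = private MC − MEB = 4.9 + 0.6x.
Set SMC = demand: 4.9 + 0.6x = 110.0 - 2.9x → x* = 30.0286.
Consumer price on the demand curve at x*: 110.0 − 2.9×30.0286 = 22.9171.

P = $22.9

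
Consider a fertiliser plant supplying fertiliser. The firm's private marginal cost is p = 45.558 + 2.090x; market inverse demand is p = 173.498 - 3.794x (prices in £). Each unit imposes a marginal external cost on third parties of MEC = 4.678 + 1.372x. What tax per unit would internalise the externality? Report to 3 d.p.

tax = £27.985 per unit

Social marginal cost = private MC + MEC = 50.236 + 3.462x.
Set SMC = demand: 50.236 + 3.462x = 173.498 - 3.794x → x* = 16.9876.
The Pigouvian tax equals MEC at x*: 4.678 + 1.372×16.9876 = 27.9850.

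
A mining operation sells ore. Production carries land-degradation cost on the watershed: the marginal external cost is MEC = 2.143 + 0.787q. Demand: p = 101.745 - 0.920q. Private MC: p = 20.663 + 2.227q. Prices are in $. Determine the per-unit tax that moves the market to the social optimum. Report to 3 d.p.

Social marginal cost = private MC + MEC = 22.806 + 3.014q.
Set SMC = demand: 22.806 + 3.014q = 101.745 - 0.920q → q* = 20.0658.
The Pigouvian tax equals MEC at q*: 2.143 + 0.787×20.0658 = 17.9348.

tax = $17.935 per unit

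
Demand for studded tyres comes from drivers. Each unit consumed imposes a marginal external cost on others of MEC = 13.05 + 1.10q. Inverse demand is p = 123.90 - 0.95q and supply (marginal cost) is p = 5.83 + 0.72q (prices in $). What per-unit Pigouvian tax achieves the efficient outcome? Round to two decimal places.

Social marginal benefit = demand − MEC = 110.85 - 2.05q.
Set SMB = MC: 110.85 - 2.05q = 5.83 + 0.72q → q* = 37.9134.
The Pigouvian tax equals MEC at q*: 13.05 + 1.10×37.9134 = 54.7547.

tax = $54.75 per unit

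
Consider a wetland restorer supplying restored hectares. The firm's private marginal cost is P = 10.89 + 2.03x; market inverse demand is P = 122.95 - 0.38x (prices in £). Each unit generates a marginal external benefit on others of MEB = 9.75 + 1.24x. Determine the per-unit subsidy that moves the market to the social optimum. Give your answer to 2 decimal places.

Social marginal cost = private MC − MEB = 1.14 + 0.79x.
Set SMC = demand: 1.14 + 0.79x = 122.95 - 0.38x → x* = 104.1111.
The Pigouvian subsidy equals MEB at x*: 9.75 + 1.24×104.1111 = 138.8478.

subsidy = £138.85 per unit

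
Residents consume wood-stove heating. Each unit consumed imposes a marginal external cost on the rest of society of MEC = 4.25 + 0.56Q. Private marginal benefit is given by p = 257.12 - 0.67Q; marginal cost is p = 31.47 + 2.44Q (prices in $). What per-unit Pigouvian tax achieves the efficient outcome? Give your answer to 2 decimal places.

Social marginal benefit = demand − MEC = 252.87 - 1.23Q.
Set SMB = MC: 252.87 - 1.23Q = 31.47 + 2.44Q → Q* = 60.3270.
The Pigouvian tax equals MEC at Q*: 4.25 + 0.56×60.3270 = 38.0331.

tax = $38.03 per unit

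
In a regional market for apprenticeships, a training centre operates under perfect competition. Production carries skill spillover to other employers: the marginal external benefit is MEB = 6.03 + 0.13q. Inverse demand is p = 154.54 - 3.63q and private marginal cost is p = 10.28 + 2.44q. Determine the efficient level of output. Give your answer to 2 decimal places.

Social marginal cost = private MC − MEB = 4.25 + 2.31q.
Set SMC = demand: 4.25 + 2.31q = 154.54 - 3.63q → q* = 25.3013.

q* = 25.30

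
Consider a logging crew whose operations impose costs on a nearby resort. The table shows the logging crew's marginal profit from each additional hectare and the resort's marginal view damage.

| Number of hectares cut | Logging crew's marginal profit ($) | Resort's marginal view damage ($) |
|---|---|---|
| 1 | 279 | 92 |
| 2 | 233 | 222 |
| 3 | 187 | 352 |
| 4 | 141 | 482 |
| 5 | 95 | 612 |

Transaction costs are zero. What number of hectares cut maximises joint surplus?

2

Bargaining reaches the level where marginal profit last exceeds marginal view damage.
That holds through level 2 (233 ≥ 222) but not at 3 (187 < 352).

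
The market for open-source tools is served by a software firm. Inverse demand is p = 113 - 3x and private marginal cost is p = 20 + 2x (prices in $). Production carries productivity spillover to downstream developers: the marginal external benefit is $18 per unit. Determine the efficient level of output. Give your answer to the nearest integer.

x* = 22

Social marginal cost = private MC − MEB = 2 + 2x.
Set SMC = demand: 2 + 2x = 113 - 3x → x* = 22.2000.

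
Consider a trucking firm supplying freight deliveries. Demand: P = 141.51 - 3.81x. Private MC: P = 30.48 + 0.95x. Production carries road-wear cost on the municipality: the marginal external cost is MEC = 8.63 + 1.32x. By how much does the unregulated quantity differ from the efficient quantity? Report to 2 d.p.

Market equilibrium (private): 30.48 + 0.95x = 141.51 - 3.81x → x_m = 23.3256.
Social marginal cost = private MC + MEC = 39.11 + 2.27x.
Set SMC = demand: 39.11 + 2.27x = 141.51 - 3.81x → x* = 16.8421.
Gap = |23.3256 − 16.8421| = 6.4835.

6.48 units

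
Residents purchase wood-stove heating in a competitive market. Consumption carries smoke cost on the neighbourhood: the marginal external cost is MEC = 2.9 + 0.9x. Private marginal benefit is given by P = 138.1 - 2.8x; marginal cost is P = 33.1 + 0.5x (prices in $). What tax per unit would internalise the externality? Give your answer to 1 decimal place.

tax = $24.8 per unit

Social marginal benefit = demand − MEC = 135.2 - 3.7x.
Set SMB = MC: 135.2 - 3.7x = 33.1 + 0.5x → x* = 24.3095.
The Pigouvian tax equals MEC at x*: 2.9 + 0.9×24.3095 = 24.7786.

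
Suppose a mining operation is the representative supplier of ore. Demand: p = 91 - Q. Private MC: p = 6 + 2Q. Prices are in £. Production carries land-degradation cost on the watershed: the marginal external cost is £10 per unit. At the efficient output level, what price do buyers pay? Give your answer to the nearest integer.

Social marginal cost = private MC + MEC = 16 + 2Q.
Set SMC = demand: 16 + 2Q = 91 - Q → Q* = 25.0000.
Consumer price on the demand curve at Q*: 91 − 1×25.0000 = 66.0000.

P = £66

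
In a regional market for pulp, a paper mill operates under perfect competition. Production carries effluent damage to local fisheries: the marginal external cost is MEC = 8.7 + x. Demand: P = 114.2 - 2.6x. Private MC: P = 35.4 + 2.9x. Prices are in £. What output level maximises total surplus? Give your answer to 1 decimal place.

x* = 10.8

Social marginal cost = private MC + MEC = 44.1 + 3.9x.
Set SMC = demand: 44.1 + 3.9x = 114.2 - 2.6x → x* = 10.7846.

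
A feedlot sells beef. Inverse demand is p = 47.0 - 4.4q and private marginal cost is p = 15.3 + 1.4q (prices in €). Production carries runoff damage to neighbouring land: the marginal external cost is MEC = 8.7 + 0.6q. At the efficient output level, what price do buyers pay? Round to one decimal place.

P = €31.2

Social marginal cost = private MC + MEC = 24.0 + 2.0q.
Set SMC = demand: 24.0 + 2.0q = 47.0 - 4.4q → q* = 3.5938.
Consumer price on the demand curve at q*: 47.0 − 4.4×3.5938 = 31.1873.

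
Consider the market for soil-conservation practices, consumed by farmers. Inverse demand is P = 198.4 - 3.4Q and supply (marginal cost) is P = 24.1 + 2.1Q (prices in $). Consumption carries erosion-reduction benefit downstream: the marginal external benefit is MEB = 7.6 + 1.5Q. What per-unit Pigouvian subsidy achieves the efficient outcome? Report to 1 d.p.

subsidy = $75.8 per unit

Social marginal benefit = demand + MEB = 206.0 - 1.9Q.
Set SMB = MC: 206.0 - 1.9Q = 24.1 + 2.1Q → Q* = 45.4750.
The Pigouvian subsidy equals MEB at Q*: 7.6 + 1.5×45.4750 = 75.8125.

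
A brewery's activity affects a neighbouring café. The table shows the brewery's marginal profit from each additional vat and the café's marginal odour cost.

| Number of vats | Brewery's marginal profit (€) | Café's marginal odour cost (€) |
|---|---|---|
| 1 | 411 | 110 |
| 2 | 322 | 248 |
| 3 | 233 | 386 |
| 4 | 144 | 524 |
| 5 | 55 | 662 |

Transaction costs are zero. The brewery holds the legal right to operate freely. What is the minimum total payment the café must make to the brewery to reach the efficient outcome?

Left alone the brewery would choose level 5 (marginal profit stays positive).
Efficient level: k* = 2 (marginal profit ≥ marginal odour cost through 2).
The café must at least cover the brewery's forgone profit from cutting 5→2: 233 + 144 + 55 = 432.

€432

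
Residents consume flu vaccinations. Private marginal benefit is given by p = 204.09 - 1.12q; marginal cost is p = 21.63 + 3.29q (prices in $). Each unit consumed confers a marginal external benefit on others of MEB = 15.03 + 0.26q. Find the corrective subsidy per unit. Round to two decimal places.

subsidy = $27.40 per unit

Social marginal benefit = demand + MEB = 219.12 - 0.86q.
Set SMB = MC: 219.12 - 0.86q = 21.63 + 3.29q → q* = 47.5880.
The Pigouvian subsidy equals MEB at q*: 15.03 + 0.26×47.5880 = 27.4029.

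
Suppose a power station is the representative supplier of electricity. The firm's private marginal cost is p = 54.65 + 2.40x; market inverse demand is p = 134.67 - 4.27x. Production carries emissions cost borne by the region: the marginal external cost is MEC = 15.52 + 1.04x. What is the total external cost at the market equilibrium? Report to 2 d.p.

261.04

Market equilibrium (private): 54.65 + 2.40x = 134.67 - 4.27x → x_m = 11.9970.
Total external cost = ∫₀^{x_m} (15.52 + 1.04x) dx = 15.52×11.9970 + ½×1.04×11.9970² = 261.0360.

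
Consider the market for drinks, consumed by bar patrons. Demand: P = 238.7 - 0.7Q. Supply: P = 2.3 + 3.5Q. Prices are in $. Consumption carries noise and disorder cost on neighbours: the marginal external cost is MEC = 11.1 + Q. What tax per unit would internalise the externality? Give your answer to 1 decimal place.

tax = $54.4 per unit

Social marginal benefit = demand − MEC = 227.6 - 1.7Q.
Set SMB = MC: 227.6 - 1.7Q = 2.3 + 3.5Q → Q* = 43.3269.
The Pigouvian tax equals MEC at Q*: 11.1 + 1.0×43.3269 = 54.4269.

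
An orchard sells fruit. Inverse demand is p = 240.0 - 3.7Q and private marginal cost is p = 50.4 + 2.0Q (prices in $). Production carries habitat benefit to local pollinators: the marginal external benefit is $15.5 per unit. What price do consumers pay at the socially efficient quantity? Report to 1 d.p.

P = $106.9

Social marginal cost = private MC − MEB = 34.9 + 2.0Q.
Set SMC = demand: 34.9 + 2.0Q = 240.0 - 3.7Q → Q* = 35.9825.
Consumer price on the demand curve at Q*: 240.0 − 3.7×35.9825 = 106.8648.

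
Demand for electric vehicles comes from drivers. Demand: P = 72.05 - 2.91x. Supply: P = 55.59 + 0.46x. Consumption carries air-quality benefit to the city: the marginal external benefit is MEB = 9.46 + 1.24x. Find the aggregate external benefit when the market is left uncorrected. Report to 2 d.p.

61.00

Market equilibrium (private): 55.59 + 0.46x = 72.05 - 2.91x → x_m = 4.8843.
Total external benefit = ∫₀^{x_m} (9.46 + 1.24x) dx = 9.46×4.8843 + ½×1.24×4.8843² = 60.9964.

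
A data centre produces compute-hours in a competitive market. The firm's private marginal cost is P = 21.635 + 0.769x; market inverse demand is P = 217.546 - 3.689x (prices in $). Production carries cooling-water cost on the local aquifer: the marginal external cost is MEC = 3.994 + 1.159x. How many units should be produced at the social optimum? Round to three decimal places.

Social marginal cost = private MC + MEC = 25.629 + 1.928x.
Set SMC = demand: 25.629 + 1.928x = 217.546 - 3.689x → x* = 34.1672.

x* = 34.167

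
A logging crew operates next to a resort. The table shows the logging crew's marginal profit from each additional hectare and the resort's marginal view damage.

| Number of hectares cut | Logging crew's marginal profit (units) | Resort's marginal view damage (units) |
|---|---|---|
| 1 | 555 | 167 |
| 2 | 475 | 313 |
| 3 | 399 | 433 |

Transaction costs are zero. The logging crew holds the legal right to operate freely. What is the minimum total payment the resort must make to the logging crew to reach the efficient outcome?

Left alone the logging crew would choose level 3 (marginal profit stays positive).
Efficient level: k* = 2 (marginal profit ≥ marginal view damage through 2).
The resort must at least cover the logging crew's forgone profit from cutting 3→2: 399 = 399.

399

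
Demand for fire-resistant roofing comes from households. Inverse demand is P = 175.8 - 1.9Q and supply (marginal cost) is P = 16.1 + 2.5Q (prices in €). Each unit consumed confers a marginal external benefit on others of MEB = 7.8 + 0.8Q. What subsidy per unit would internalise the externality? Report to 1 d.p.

Social marginal benefit = demand + MEB = 183.6 - 1.1Q.
Set SMB = MC: 183.6 - 1.1Q = 16.1 + 2.5Q → Q* = 46.5278.
The Pigouvian subsidy equals MEB at Q*: 7.8 + 0.8×46.5278 = 45.0222.

subsidy = €45.0 per unit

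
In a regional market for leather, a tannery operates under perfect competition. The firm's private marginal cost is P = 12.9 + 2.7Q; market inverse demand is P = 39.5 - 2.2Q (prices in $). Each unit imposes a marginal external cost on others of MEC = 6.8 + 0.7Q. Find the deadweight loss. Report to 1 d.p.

DWL = $10.0

Market equilibrium (private): 12.9 + 2.7Q = 39.5 - 2.2Q → Q_m = 5.4286.
Social marginal cost = private MC + MEC = 19.7 + 3.4Q.
Set SMC = demand: 19.7 + 3.4Q = 39.5 - 2.2Q → Q* = 3.5357.
The welfare-loss triangle has base |Q_m − Q*| and height MEC(Q_m) (the vertical gap between SMC and demand is zero at Q* and MEC at Q_m).
DWL = ½ × 1.8929 × 10.6000 = 10.0324.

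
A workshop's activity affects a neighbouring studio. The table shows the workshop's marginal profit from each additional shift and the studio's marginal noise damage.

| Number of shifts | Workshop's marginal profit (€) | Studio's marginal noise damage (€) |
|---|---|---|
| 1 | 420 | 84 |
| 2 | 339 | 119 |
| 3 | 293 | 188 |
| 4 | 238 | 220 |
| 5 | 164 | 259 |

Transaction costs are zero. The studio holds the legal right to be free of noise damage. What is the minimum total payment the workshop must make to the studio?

€611

Efficient level: marginal profit ≥ marginal noise damage through level 4, so k* = 4.
With the studio holding the right, the workshop must at least compensate total damage at k*: 84 + 119 + 188 + 220 = 611.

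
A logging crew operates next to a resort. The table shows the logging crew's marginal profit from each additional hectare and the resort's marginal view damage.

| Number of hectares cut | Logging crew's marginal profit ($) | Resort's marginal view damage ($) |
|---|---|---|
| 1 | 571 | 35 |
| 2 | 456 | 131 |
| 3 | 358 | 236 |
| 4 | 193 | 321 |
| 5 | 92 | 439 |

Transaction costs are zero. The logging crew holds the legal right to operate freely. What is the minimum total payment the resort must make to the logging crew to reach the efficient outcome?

Left alone the logging crew would choose level 5 (marginal profit stays positive).
Efficient level: k* = 3 (marginal profit ≥ marginal view damage through 3).
The resort must at least cover the logging crew's forgone profit from cutting 5→3: 193 + 92 = 285.

$285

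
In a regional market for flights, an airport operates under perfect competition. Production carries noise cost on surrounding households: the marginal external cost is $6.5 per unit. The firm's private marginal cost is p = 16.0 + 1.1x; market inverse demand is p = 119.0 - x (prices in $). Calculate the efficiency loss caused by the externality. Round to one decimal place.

Market equilibrium (private): 16.0 + 1.1x = 119.0 - x → x_m = 49.0476.
Social marginal cost = private MC + MEC = 22.5 + 1.1x.
Set SMC = demand: 22.5 + 1.1x = 119.0 - x → x* = 45.9524.
The welfare-loss triangle has base |x_m − x*| and height MEC(x_m) (the vertical gap between SMC and demand is zero at x* and MEC at x_m).
DWL = ½ × 3.0952 × 6.5000 = 10.0594.

DWL = $10.1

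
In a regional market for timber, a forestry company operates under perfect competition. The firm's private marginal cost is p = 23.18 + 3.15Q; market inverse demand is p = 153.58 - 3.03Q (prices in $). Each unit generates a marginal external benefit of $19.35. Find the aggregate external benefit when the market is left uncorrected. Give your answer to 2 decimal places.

Market equilibrium (private): 23.18 + 3.15Q = 153.58 - 3.03Q → Q_m = 21.1003.
Total external benefit = MEB × Q_m = 19.35 × 21.1003 = 408.2908.

$408.29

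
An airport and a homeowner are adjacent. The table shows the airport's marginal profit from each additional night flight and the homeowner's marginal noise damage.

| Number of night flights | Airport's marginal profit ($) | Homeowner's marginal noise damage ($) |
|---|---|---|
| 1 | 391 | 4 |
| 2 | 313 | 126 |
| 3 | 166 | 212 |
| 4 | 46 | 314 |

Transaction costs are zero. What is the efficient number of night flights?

2

Bargaining reaches the level where marginal profit last exceeds marginal noise damage.
That holds through level 2 (313 ≥ 126) but not at 3 (166 < 212).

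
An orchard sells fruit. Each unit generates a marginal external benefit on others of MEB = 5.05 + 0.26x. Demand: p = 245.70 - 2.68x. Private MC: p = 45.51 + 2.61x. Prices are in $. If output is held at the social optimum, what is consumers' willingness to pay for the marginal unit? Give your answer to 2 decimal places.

Social marginal cost = private MC − MEB = 40.46 + 2.35x.
Set SMC = demand: 40.46 + 2.35x = 245.70 - 2.68x → x* = 40.8032.
Consumer price on the demand curve at x*: 245.70 − 2.68×40.8032 = 136.3474.

P = $136.35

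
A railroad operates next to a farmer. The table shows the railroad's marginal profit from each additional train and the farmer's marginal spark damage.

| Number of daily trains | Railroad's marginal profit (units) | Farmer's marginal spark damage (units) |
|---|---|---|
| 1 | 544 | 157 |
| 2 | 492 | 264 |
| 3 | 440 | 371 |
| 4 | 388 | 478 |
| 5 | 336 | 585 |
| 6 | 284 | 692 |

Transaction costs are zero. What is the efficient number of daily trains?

3

Bargaining reaches the level where marginal profit last exceeds marginal spark damage.
That holds through level 3 (440 ≥ 371) but not at 4 (388 < 478).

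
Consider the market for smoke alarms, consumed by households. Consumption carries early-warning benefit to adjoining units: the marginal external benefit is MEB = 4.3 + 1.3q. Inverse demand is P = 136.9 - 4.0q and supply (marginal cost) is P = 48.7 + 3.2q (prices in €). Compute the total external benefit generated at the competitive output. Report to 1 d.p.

€150.2

Market equilibrium (private): 48.7 + 3.2q = 136.9 - 4.0q → q_m = 12.2500.
Total external benefit = ∫₀^{q_m} (4.3 + 1.3q) dq = 4.3×12.2500 + ½×1.3×12.2500² = 150.2156.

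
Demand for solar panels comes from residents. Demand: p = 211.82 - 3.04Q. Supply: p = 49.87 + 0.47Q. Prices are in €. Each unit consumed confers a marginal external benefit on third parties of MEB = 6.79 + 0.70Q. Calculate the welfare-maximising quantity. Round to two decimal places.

Q* = 60.05

Social marginal benefit = demand + MEB = 218.61 - 2.34Q.
Set SMB = MC: 218.61 - 2.34Q = 49.87 + 0.47Q → Q* = 60.0498.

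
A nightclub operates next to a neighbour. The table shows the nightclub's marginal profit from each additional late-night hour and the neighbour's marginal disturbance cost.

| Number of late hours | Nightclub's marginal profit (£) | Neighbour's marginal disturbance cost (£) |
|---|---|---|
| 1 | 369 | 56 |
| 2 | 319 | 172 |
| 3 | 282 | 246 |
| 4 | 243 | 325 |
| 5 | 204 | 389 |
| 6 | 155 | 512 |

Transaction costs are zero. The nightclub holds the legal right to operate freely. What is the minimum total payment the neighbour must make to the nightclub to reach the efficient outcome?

Left alone the nightclub would choose level 6 (marginal profit stays positive).
Efficient level: k* = 3 (marginal profit ≥ marginal disturbance cost through 3).
The neighbour must at least cover the nightclub's forgone profit from cutting 6→3: 243 + 204 + 155 = 602.

£602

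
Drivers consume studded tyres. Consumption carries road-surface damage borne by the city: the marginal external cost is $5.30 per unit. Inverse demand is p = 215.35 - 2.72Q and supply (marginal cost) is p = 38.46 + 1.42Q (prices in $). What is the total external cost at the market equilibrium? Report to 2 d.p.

$226.45

Market equilibrium (private): 38.46 + 1.42Q = 215.35 - 2.72Q → Q_m = 42.7271.
Total external cost = MEC × Q_m = 5.30 × 42.7271 = 226.4536.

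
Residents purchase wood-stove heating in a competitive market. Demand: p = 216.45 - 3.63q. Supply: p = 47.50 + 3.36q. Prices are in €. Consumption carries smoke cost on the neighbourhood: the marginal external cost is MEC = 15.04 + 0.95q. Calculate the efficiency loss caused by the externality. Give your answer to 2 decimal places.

DWL = €90.94

Market equilibrium (private): 47.50 + 3.36q = 216.45 - 3.63q → q_m = 24.1702.
Social marginal benefit = demand − MEC = 201.41 - 4.58q.
Set SMB = MC: 201.41 - 4.58q = 47.50 + 3.36q → q* = 19.3841.
Height of the DWL triangle at q_m is MC(q_m) − SMB(q_m) = MEC(q_m) = 38.0017.
DWL = ½ × 4.7861 × 38.0017 = 90.9400.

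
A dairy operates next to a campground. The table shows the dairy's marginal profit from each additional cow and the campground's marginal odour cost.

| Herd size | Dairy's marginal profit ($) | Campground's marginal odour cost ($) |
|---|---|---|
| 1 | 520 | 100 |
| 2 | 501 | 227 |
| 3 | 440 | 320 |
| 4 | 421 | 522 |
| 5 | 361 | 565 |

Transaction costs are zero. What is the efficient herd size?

Bargaining reaches the level where marginal profit last exceeds marginal odour cost.
That holds through level 3 (440 ≥ 320) but not at 4 (421 < 522).

3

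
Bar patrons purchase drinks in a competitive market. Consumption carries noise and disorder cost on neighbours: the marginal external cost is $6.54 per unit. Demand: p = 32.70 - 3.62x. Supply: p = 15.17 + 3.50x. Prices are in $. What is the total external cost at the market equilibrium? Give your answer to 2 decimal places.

$16.10

Market equilibrium (private): 15.17 + 3.50x = 32.70 - 3.62x → x_m = 2.4621.
Total external cost = MEC × x_m = 6.54 × 2.4621 = 16.1021.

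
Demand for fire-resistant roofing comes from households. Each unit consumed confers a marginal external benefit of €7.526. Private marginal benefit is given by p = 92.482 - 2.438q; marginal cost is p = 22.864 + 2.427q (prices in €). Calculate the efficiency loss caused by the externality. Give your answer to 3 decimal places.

DWL = €5.821

Market equilibrium (private): 22.864 + 2.427q = 92.482 - 2.438q → q_m = 14.3100.
Social marginal benefit = demand + MEB = 100.008 - 2.438q.
Set SMB = MC: 100.008 - 2.438q = 22.864 + 2.427q → q* = 15.8569.
The loss is the area between SMB and MC from q* to q_m; with linear curves that's a triangle of height MEB(q_m).
DWL = ½ × 1.5469 × 7.5260 = 5.8210.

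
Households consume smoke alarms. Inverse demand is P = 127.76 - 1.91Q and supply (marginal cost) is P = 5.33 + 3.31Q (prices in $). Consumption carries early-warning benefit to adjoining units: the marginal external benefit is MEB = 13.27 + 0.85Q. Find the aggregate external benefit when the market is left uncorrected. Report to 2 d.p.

Market equilibrium (private): 5.33 + 3.31Q = 127.76 - 1.91Q → Q_m = 23.4540.
Total external benefit = ∫₀^{Q_m} (13.27 + 0.85Q) dQ = 13.27×23.4540 + ½×0.85×23.4540² = 545.0229.

$545.02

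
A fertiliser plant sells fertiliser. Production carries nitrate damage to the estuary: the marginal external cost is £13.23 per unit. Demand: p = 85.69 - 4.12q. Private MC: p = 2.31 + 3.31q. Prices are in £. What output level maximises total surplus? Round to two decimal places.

Social marginal cost = private MC + MEC = 15.54 + 3.31q.
Set SMC = demand: 15.54 + 3.31q = 85.69 - 4.12q → q* = 9.4415.

q* = 9.44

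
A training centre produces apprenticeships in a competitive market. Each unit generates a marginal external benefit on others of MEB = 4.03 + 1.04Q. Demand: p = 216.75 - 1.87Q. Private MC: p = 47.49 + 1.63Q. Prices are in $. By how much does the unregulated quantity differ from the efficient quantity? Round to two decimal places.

Market equilibrium (private): 47.49 + 1.63Q = 216.75 - 1.87Q → Q_m = 48.3600.
Social marginal cost = private MC − MEB = 43.46 + 0.59Q.
Set SMC = demand: 43.46 + 0.59Q = 216.75 - 1.87Q → Q* = 70.4431.
Gap = |48.3600 − 70.4431| = 22.0831.

22.08 units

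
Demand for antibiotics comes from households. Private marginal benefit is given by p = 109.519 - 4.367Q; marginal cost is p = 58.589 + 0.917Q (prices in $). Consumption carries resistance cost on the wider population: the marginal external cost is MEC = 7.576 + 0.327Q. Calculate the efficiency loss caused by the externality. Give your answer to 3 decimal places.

DWL = $10.255

Market equilibrium (private): 58.589 + 0.917Q = 109.519 - 4.367Q → Q_m = 9.6385.
Social marginal benefit = demand − MEC = 101.943 - 4.694Q.
Set SMB = MC: 101.943 - 4.694Q = 58.589 + 0.917Q → Q* = 7.7266.
Between Q* and Q_m the wedge MC − SMB runs linearly from 0 to MEC(Q_m), so the loss is a triangle.
DWL = ½ × 1.9119 × 10.7278 = 10.2552.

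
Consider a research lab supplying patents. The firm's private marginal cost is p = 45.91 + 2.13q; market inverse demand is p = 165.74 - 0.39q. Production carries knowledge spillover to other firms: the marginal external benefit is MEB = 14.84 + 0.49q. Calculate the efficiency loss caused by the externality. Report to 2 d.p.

DWL = 358.30

Market equilibrium (private): 45.91 + 2.13q = 165.74 - 0.39q → q_m = 47.5516.
Social marginal cost = private MC − MEB = 31.07 + 1.64q.
Set SMC = demand: 31.07 + 1.64q = 165.74 - 0.39q → q* = 66.3399.
The loss is the area between SMC and demand from q* to q_m; with linear curves that's a triangle of height MEB(q_m).
DWL = ½ × 18.7883 × 38.1403 = 358.2957.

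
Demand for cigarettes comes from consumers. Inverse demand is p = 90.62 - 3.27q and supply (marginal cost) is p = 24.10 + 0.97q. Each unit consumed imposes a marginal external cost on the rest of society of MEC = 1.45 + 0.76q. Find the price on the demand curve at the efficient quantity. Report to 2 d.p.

P = 48.06

Social marginal benefit = demand − MEC = 89.17 - 4.03q.
Set SMB = MC: 89.17 - 4.03q = 24.10 + 0.97q → q* = 13.0140.
Consumer price on the demand curve at q*: 90.62 − 3.27×13.0140 = 48.0642.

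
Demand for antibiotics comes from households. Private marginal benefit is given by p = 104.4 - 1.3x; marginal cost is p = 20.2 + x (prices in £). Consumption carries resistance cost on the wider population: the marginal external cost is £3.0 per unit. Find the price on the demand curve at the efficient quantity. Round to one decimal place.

P = £58.5

Social marginal benefit = demand − MEC = 101.4 - 1.3x.
Set SMB = MC: 101.4 - 1.3x = 20.2 + x → x* = 35.3043.
Consumer price on the demand curve at x*: 104.4 − 1.3×35.3043 = 58.5044.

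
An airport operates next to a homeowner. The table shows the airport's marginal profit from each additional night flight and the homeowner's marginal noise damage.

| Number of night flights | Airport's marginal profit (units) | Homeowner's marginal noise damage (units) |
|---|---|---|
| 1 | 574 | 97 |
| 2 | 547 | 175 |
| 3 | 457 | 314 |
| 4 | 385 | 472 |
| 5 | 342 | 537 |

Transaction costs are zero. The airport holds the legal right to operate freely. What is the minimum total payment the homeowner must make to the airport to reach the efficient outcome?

727

Left alone the airport would choose level 5 (marginal profit stays positive).
Efficient level: k* = 3 (marginal profit ≥ marginal noise damage through 3).
The homeowner must at least cover the airport's forgone profit from cutting 5→3: 385 + 342 = 727.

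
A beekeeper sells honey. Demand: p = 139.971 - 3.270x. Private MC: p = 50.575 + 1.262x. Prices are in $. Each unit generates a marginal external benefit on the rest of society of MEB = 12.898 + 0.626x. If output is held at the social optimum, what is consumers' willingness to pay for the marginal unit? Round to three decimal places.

Social marginal cost = private MC − MEB = 37.677 + 0.636x.
Set SMC = demand: 37.677 + 0.636x = 139.971 - 3.270x → x* = 26.1889.
Consumer price on the demand curve at x*: 139.971 − 3.270×26.1889 = 54.3333.

P = $54.333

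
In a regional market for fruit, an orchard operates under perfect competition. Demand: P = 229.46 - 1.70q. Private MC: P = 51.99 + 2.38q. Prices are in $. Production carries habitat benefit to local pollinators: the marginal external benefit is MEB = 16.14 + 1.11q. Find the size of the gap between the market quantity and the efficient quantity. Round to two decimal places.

Market equilibrium (private): 51.99 + 2.38q = 229.46 - 1.70q → q_m = 43.4975.
Social marginal cost = private MC − MEB = 35.85 + 1.27q.
Set SMC = demand: 35.85 + 1.27q = 229.46 - 1.70q → q* = 65.1886.
Gap = |43.4975 − 65.1886| = 21.6911.

21.69 units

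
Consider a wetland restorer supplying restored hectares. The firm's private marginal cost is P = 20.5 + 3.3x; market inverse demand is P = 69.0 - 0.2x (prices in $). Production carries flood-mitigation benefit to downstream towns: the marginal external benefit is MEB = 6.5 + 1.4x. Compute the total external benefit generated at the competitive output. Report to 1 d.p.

$224.5

Market equilibrium (private): 20.5 + 3.3x = 69.0 - 0.2x → x_m = 13.8571.
Total external benefit = ∫₀^{x_m} (6.5 + 1.4x) dx = 6.5×13.8571 + ½×1.4×13.8571² = 224.4846.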